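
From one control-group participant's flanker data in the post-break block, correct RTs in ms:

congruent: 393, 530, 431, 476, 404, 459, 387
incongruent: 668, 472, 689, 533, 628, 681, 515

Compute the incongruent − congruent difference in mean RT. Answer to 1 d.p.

158.0 ms

M(congruent) = 3080/7 = 440.000
M(incongruent) = 4186/7 = 598.000
Difference = 598.000 − 440.000 = 158.000 ms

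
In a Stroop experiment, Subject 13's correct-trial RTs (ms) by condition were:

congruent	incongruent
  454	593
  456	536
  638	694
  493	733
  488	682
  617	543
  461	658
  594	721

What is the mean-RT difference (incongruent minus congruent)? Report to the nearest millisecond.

M(congruent) = 4201/8 = 525.125
M(incongruent) = 5160/8 = 645.000
Difference = 645.000 − 525.125 = 119.875 ms

120 ms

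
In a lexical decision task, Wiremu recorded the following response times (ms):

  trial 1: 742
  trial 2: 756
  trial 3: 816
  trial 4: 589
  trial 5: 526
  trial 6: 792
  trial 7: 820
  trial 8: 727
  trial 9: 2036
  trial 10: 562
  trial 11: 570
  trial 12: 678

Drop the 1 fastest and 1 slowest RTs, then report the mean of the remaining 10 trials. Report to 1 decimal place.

Sorted: 526, 562, 570, 589, 678, 727, 742, 756, 792, 816, 820, 2036
Drop lowest 1 (526) and highest 1 (2036)
Remaining (n=10): Σ = 7052, mean = 7052/10 = 705.200

705.2 ms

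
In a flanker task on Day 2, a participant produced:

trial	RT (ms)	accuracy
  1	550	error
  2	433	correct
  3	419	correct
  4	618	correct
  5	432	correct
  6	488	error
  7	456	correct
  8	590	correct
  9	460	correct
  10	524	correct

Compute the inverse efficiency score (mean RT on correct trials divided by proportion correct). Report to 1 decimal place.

614.4 ms

Correct trials (n=8): 433, 419, 618, 432, 456, 590, 460, 524
Mean correct RT = 3932/8 = 491.5000 ms
Proportion correct = 8/10
IES = 491.5000 / (8/10) = 614.375 ms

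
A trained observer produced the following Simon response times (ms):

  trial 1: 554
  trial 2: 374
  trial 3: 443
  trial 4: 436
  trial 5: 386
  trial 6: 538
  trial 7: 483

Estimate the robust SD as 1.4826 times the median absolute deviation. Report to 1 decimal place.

Sorted: 374, 386, 436, 443, 483, 538, 554 → median = 443
|x − 443| sorted: 0, 7, 40, 57, 69, 95, 111 → MAD = 57
Robust SD ≈ 1.4826 × 57 = 84.508

84.5 ms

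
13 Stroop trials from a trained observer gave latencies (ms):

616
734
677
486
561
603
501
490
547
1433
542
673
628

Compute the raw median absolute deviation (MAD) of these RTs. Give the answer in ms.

70 ms

Sorted: 486, 490, 501, 542, 547, 561, 603, 616, 628, 673, 677, 734, 1433 → median = 603
|x − 603|: 13, 131, 74, 117, 42, 0, 102, 113, 56, 830, 61, 70, 25
Sorted deviations: 0, 13, 25, 42, 56, 61, 70, 74, 102, 113, 117, 131, 830 → MAD = 70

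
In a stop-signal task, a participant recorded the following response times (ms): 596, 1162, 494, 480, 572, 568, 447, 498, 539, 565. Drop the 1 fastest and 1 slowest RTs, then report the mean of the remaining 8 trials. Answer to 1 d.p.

Sorted: 447, 480, 494, 498, 539, 565, 568, 572, 596, 1162
Drop lowest 1 (447) and highest 1 (1162)
Remaining (n=8): Σ = 4312, mean = 4312/8 = 539.000

539.0 ms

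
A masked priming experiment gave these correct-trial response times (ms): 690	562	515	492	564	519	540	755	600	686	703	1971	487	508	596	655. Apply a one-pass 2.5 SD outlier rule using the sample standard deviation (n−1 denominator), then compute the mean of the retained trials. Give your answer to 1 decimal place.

n = 16, ΣRT = 10843, M = 677.688
Σ(x−M)² = 1889269.44; s = √(1889269.44/15) = 354.896
Cutoffs: 677.688 ± 2.5·354.896 → [-209.6, 1564.9]
Outside: 1971 → excluded.
Retained (n=15): Σ = 8872, mean = 8872/15 = 591.467

591.5 ms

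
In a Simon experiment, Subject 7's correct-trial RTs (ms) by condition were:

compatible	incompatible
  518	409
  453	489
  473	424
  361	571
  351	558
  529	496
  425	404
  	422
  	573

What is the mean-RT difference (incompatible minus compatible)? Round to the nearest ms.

M(compatible) = 3110/7 = 444.286
M(incompatible) = 4346/9 = 482.889
Difference = 482.889 − 444.286 = 38.603 ms

39 ms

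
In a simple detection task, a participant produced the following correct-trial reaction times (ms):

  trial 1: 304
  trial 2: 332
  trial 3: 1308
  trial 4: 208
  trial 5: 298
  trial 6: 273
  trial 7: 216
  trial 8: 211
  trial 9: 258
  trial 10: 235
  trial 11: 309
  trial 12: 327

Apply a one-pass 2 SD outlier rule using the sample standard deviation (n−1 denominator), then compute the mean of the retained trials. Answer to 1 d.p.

270.1 ms

n = 12, ΣRT = 4279, M = 356.583
Σ(x−M)² = 1009656.92; s = √(1009656.92/11) = 302.964
Cutoffs: 356.583 ± 2·302.964 → [-249.3, 962.5]
Outside: 1308 → excluded.
Retained (n=11): Σ = 2971, mean = 2971/11 = 270.091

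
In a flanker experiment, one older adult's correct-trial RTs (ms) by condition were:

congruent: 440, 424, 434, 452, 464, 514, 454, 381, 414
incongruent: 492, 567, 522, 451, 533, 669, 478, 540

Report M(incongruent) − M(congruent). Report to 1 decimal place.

M(congruent) = 3977/9 = 441.889
M(incongruent) = 4252/8 = 531.500
Difference = 531.500 − 441.889 = 89.611 ms

89.6 ms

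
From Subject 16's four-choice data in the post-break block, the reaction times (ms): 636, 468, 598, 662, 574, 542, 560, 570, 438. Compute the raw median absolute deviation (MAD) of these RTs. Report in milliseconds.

Sorted: 438, 468, 542, 560, 570, 574, 598, 636, 662 → median = 570
|x − 570|: 66, 102, 28, 92, 4, 28, 10, 0, 132
Sorted deviations: 0, 4, 10, 28, 28, 66, 92, 102, 132 → MAD = 28

28 ms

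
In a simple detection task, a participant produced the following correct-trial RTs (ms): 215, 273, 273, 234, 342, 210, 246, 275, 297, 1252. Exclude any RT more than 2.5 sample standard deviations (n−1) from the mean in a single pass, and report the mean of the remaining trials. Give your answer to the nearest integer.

263 ms

n = 10, ΣRT = 3617, M = 361.700
Σ(x−M)² = 894688.10; s = √(894688.10/9) = 315.293
Cutoffs: 361.700 ± 2.5·315.293 → [-426.5, 1149.9]
Outside: 1252 → excluded.
Retained (n=9): Σ = 2365, mean = 2365/9 = 262.778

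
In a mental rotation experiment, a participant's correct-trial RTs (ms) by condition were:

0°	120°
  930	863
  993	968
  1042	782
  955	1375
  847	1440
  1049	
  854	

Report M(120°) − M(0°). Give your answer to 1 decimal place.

M(0°) = 6670/7 = 952.857
M(120°) = 5428/5 = 1085.600
Difference = 1085.600 − 952.857 = 132.743 ms

132.7 ms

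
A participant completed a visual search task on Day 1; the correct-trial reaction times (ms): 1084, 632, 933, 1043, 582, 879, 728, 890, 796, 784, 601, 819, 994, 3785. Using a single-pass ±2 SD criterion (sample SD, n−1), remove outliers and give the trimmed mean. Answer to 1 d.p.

828.1 ms

n = 14, ΣRT = 14550, M = 1039.286
Σ(x−M)² = 8439154.86; s = √(8439154.86/13) = 805.708
Cutoffs: 1039.286 ± 2·805.708 → [-572.1, 2650.7]
Outside: 3785 → excluded.
Retained (n=13): Σ = 10765, mean = 10765/13 = 828.077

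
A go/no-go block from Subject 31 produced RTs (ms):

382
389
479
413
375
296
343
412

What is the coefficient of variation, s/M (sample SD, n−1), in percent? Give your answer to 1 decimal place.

n = 8, Σ = 3089, M = 386.1250
Σ(x−M)² = 20148.875; s = √(20148.875/7) = 53.6508
CV = 53.6508 / 386.1250 = 0.13895 = 13.895%

13.9%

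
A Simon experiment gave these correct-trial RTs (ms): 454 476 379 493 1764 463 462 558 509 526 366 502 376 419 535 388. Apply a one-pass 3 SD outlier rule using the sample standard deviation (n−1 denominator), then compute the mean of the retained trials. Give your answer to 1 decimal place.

n = 16, ΣRT = 8670, M = 541.875
Σ(x−M)² = 1647621.75; s = √(1647621.75/15) = 331.423
Cutoffs: 541.875 ± 3·331.423 → [-452.4, 1536.1]
Outside: 1764 → excluded.
Retained (n=15): Σ = 6906, mean = 6906/15 = 460.400

460.4 ms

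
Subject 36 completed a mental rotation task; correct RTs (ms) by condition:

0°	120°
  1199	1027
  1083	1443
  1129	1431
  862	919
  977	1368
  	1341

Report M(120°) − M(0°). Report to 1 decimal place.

204.8 ms

M(0°) = 5250/5 = 1050.000
M(120°) = 7529/6 = 1254.833
Difference = 1254.833 − 1050.000 = 204.833 ms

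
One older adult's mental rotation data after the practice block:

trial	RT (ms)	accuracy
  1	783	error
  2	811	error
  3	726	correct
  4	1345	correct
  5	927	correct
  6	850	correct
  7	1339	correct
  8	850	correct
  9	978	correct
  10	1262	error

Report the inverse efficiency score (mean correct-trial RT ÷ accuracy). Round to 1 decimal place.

1431.6 ms

Correct trials (n=7): 726, 1345, 927, 850, 1339, 850, 978
Mean correct RT = 7015/7 = 1002.1429 ms
Proportion correct = 7/10
IES = 1002.1429 / (7/10) = 1431.633 ms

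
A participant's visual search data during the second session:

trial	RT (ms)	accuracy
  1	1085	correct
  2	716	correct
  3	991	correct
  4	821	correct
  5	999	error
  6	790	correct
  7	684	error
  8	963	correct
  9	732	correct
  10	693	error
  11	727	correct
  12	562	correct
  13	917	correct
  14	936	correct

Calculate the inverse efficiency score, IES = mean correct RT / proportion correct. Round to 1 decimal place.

Correct trials (n=11): 1085, 716, 991, 821, 790, 963, 732, 727, 562, 917, 936
Mean correct RT = 9240/11 = 840.0000 ms
Proportion correct = 11/14
IES = 840.0000 / (11/14) = 1069.091 ms

1069.1 ms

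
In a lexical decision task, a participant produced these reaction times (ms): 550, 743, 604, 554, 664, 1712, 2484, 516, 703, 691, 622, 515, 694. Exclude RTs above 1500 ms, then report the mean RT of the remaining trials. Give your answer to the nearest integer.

Excluded: 1712, 2484
Retained (n=11): Σ = 6856
Mean = 6856/11 = 623.2727

623 ms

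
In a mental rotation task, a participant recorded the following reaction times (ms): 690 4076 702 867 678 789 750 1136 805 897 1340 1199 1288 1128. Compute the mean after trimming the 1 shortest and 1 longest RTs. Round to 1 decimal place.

965.9 ms

Sorted: 678, 690, 702, 750, 789, 805, 867, 897, 1128, 1136, 1199, 1288, 1340, 4076
Drop lowest 1 (678) and highest 1 (4076)
Remaining (n=12): Σ = 11591, mean = 11591/12 = 965.917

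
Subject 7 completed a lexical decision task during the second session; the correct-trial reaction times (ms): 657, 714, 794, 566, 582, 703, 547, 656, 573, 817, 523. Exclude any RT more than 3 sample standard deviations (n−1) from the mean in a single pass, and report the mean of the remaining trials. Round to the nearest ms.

648 ms

n = 11, ΣRT = 7132, M = 648.364
Σ(x−M)² = 99932.55; s = √(99932.55/10) = 99.966
Cutoffs: 648.364 ± 3·99.966 → [348.5, 948.3]
No RTs fall outside the cutoffs; all 11 retained. Mean = 7132/11 = 648.364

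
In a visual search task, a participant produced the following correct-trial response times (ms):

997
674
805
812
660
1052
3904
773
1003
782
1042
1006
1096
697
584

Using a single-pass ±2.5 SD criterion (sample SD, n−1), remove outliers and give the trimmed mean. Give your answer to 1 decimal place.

855.9 ms

n = 15, ΣRT = 15887, M = 1059.133
Σ(x−M)² = 9053665.73; s = √(9053665.73/14) = 804.171
Cutoffs: 1059.133 ± 2.5·804.171 → [-951.3, 3069.6]
Outside: 3904 → excluded.
Retained (n=14): Σ = 11983, mean = 11983/14 = 855.929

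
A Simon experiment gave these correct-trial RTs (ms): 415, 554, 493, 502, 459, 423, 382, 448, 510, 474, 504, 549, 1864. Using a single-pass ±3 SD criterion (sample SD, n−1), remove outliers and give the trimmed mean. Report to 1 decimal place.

n = 13, ΣRT = 7577, M = 582.846
Σ(x−M)² = 1808895.69; s = √(1808895.69/12) = 388.254
Cutoffs: 582.846 ± 3·388.254 → [-581.9, 1747.6]
Outside: 1864 → excluded.
Retained (n=12): Σ = 5713, mean = 5713/12 = 476.083

476.1 ms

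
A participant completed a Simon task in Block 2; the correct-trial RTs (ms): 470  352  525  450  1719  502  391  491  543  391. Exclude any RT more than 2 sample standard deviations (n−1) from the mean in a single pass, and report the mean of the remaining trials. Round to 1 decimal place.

457.2 ms

n = 10, ΣRT = 5834, M = 583.400
Σ(x−M)² = 1468030.40; s = √(1468030.40/9) = 403.874
Cutoffs: 583.400 ± 2·403.874 → [-224.3, 1391.1]
Outside: 1719 → excluded.
Retained (n=9): Σ = 4115, mean = 4115/9 = 457.222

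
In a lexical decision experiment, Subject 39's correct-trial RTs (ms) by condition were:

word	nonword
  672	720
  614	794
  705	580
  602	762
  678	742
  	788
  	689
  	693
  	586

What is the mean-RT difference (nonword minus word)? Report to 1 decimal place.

51.8 ms

M(word) = 3271/5 = 654.200
M(nonword) = 6354/9 = 706.000
Difference = 706.000 − 654.200 = 51.800 ms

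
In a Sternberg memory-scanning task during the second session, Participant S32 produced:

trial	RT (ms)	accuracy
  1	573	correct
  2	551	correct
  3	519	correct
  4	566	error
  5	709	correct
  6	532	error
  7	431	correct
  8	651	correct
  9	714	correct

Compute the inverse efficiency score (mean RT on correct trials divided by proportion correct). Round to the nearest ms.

Correct trials (n=7): 573, 551, 519, 709, 431, 651, 714
Mean correct RT = 4148/7 = 592.5714 ms
Proportion correct = 7/9
IES = 592.5714 / (7/9) = 761.878 ms

762 ms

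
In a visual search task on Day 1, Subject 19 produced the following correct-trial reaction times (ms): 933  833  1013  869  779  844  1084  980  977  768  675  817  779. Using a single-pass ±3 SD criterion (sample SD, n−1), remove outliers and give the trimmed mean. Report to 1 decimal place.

n = 13, ΣRT = 11351, M = 873.154
Σ(x−M)² = 163479.69; s = √(163479.69/12) = 116.719
Cutoffs: 873.154 ± 3·116.719 → [523.0, 1223.3]
No RTs fall outside the cutoffs; all 13 retained. Mean = 11351/13 = 873.154

873.2 ms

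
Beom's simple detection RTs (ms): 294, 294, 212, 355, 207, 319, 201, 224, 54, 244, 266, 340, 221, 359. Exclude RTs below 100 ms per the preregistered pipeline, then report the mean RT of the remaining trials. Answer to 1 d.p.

272.0 ms

Excluded: 54
Retained (n=13): Σ = 3536
Mean = 3536/13 = 272.0000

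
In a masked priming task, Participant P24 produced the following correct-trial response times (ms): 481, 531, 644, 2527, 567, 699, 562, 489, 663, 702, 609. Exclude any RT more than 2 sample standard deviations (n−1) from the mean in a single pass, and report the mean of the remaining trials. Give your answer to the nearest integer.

n = 11, ΣRT = 8474, M = 770.364
Σ(x−M)² = 3454034.55; s = √(3454034.55/10) = 587.710
Cutoffs: 770.364 ± 2·587.710 → [-405.1, 1945.8]
Outside: 2527 → excluded.
Retained (n=10): Σ = 5947, mean = 5947/10 = 594.700

595 ms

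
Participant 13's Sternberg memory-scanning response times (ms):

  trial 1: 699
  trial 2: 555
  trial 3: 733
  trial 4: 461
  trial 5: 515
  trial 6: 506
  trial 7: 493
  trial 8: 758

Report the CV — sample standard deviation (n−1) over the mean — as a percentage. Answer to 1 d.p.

n = 8, Σ = 4720, M = 590.0000
Σ(x−M)² = 100510.000; s = √(100510.000/7) = 119.8273
CV = 119.8273 / 590.0000 = 0.20310 = 20.310%

20.3%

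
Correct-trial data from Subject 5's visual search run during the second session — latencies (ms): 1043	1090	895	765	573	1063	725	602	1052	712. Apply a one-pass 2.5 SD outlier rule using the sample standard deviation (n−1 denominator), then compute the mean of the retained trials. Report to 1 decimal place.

852.0 ms

n = 10, ΣRT = 8520, M = 852.000
Σ(x−M)² = 363134.00; s = √(363134.00/9) = 200.869
Cutoffs: 852.000 ± 2.5·200.869 → [349.8, 1354.2]
No RTs fall outside the cutoffs; all 10 retained. Mean = 8520/10 = 852.000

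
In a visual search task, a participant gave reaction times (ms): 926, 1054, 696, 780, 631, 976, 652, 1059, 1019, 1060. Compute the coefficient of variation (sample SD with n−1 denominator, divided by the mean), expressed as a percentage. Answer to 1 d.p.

20.0%

n = 10, Σ = 8853, M = 885.3000
Σ(x−M)² = 282930.100; s = √(282930.100/9) = 177.3039
CV = 177.3039 / 885.3000 = 0.20028 = 20.028%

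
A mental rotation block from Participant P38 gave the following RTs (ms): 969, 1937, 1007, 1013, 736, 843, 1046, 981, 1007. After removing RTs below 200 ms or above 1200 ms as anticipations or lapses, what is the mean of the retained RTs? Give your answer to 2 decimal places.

950.25 ms

Excluded: 1937
Retained (n=8): Σ = 7602
Mean = 7602/8 = 950.2500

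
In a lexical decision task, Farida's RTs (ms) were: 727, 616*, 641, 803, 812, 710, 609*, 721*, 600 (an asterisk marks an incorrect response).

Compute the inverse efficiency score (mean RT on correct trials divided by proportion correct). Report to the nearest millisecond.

1073 ms

Correct trials (n=6): 727, 641, 803, 812, 710, 600
Mean correct RT = 4293/6 = 715.5000 ms
Proportion correct = 6/9
IES = 715.5000 / (6/9) = 1073.250 ms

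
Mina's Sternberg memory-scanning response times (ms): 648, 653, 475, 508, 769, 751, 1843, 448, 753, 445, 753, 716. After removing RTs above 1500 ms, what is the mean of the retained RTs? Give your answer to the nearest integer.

629 ms

Excluded: 1843
Retained (n=11): Σ = 6919
Mean = 6919/11 = 629.0000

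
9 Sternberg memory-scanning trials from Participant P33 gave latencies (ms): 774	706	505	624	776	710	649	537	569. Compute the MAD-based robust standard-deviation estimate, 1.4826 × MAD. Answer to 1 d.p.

118.6 ms

Sorted: 505, 537, 569, 624, 649, 706, 710, 774, 776 → median = 649
|x − 649| sorted: 0, 25, 57, 61, 80, 112, 125, 127, 144 → MAD = 80
Robust SD ≈ 1.4826 × 80 = 118.608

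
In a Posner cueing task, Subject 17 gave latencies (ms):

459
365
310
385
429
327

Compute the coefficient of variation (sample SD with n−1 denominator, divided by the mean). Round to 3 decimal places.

0.152

n = 6, Σ = 2275, M = 379.1667
Σ(x−M)² = 16596.833; s = √(16596.833/5) = 57.6139
CV = 57.6139 / 379.1667 = 0.15195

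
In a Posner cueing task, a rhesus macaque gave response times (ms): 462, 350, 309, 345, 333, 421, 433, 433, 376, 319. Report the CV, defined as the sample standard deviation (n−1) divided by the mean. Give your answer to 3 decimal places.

0.145

n = 10, Σ = 3781, M = 378.1000
Σ(x−M)² = 27098.900; s = √(27098.900/9) = 54.8725
CV = 54.8725 / 378.1000 = 0.14513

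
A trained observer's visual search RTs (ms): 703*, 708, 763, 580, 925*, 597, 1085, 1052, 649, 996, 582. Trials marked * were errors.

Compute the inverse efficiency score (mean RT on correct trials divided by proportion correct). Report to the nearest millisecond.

952 ms

Correct trials (n=9): 708, 763, 580, 597, 1085, 1052, 649, 996, 582
Mean correct RT = 7012/9 = 779.1111 ms
Proportion correct = 9/11
IES = 779.1111 / (9/11) = 952.247 ms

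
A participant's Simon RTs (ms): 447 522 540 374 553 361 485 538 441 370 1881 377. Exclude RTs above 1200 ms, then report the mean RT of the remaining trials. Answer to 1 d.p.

Excluded: 1881
Retained (n=11): Σ = 5008
Mean = 5008/11 = 455.2727

455.3 ms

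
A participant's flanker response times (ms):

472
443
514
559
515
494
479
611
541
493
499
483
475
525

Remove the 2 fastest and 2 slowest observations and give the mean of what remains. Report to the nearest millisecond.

502 ms

Sorted: 443, 472, 475, 479, 483, 493, 494, 499, 514, 515, 525, 541, 559, 611
Drop lowest 2 (443, 472) and highest 2 (559, 611)
Remaining (n=10): Σ = 5018, mean = 5018/10 = 501.800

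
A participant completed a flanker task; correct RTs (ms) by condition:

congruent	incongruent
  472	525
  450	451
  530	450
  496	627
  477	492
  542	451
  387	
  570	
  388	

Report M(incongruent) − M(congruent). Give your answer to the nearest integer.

M(congruent) = 4312/9 = 479.111
M(incongruent) = 2996/6 = 499.333
Difference = 499.333 − 479.111 = 20.222 ms

20 ms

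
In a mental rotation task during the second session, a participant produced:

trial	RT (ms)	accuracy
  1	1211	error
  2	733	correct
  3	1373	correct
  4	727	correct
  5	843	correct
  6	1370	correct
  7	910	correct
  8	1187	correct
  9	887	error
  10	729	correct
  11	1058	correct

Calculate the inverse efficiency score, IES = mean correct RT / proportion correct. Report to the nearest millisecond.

Correct trials (n=9): 733, 1373, 727, 843, 1370, 910, 1187, 729, 1058
Mean correct RT = 8930/9 = 992.2222 ms
Proportion correct = 9/11
IES = 992.2222 / (9/11) = 1212.716 ms

1213 ms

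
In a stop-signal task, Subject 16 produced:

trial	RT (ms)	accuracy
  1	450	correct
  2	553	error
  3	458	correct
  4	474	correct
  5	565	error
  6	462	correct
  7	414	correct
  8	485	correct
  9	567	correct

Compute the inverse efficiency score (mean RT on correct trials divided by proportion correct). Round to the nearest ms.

608 ms

Correct trials (n=7): 450, 458, 474, 462, 414, 485, 567
Mean correct RT = 3310/7 = 472.8571 ms
Proportion correct = 7/9
IES = 472.8571 / (7/9) = 607.959 ms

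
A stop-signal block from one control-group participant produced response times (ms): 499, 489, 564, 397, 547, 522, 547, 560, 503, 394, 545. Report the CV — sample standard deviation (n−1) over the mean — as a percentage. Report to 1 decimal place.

11.9%

n = 11, Σ = 5567, M = 506.0909
Σ(x−M)² = 36190.909; s = √(36190.909/10) = 60.1589
CV = 60.1589 / 506.0909 = 0.11887 = 11.887%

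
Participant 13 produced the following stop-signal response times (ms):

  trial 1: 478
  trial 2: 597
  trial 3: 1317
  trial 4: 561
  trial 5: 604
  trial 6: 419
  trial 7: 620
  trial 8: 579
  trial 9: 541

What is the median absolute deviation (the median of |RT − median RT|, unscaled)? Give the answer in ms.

Sorted: 419, 478, 541, 561, 579, 597, 604, 620, 1317 → median = 579
|x − 579|: 101, 18, 738, 18, 25, 160, 41, 0, 38
Sorted deviations: 0, 18, 18, 25, 38, 41, 101, 160, 738 → MAD = 38

38 ms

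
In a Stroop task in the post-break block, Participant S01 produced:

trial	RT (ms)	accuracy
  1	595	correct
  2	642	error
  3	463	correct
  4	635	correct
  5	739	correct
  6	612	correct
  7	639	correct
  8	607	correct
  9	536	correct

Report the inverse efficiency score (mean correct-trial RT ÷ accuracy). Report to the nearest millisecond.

Correct trials (n=8): 595, 463, 635, 739, 612, 639, 607, 536
Mean correct RT = 4826/8 = 603.2500 ms
Proportion correct = 8/9
IES = 603.2500 / (8/9) = 678.656 ms

679 ms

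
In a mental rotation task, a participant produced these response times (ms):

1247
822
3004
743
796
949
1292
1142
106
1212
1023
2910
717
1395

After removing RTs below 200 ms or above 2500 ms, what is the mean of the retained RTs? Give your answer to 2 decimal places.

1030.73 ms

Excluded: 106, 2910, 3004
Retained (n=11): Σ = 11338
Mean = 11338/11 = 1030.7273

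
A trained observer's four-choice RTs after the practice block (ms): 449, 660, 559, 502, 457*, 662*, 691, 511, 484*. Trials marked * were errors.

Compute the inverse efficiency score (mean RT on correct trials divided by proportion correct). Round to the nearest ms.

843 ms

Correct trials (n=6): 449, 660, 559, 502, 691, 511
Mean correct RT = 3372/6 = 562.0000 ms
Proportion correct = 6/9
IES = 562.0000 / (6/9) = 843.000 ms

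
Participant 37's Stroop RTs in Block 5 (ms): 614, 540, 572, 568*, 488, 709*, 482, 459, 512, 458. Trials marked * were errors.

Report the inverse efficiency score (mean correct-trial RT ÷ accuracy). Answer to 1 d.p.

Correct trials (n=8): 614, 540, 572, 488, 482, 459, 512, 458
Mean correct RT = 4125/8 = 515.6250 ms
Proportion correct = 8/10
IES = 515.6250 / (8/10) = 644.531 ms

644.5 ms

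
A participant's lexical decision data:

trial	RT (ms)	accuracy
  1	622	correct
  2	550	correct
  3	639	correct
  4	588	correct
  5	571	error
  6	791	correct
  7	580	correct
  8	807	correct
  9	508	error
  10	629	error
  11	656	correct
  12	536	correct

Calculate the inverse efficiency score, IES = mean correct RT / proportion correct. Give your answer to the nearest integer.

855 ms

Correct trials (n=9): 622, 550, 639, 588, 791, 580, 807, 656, 536
Mean correct RT = 5769/9 = 641.0000 ms
Proportion correct = 9/12
IES = 641.0000 / (9/12) = 854.667 ms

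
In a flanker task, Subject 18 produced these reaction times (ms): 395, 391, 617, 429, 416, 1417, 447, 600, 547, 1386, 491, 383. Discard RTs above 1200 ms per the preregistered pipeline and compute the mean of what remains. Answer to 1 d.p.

471.6 ms

Excluded: 1386, 1417
Retained (n=10): Σ = 4716
Mean = 4716/10 = 471.6000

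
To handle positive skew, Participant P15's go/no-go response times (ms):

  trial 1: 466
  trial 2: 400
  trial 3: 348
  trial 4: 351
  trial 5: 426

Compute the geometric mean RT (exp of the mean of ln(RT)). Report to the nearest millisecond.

396 ms

ln(RT): 6.1442, 5.9915, 5.8522, 5.8608, 6.0544
Mean ln(RT) = 29.9031/5 = 5.98062
Geometric mean = exp(5.98062) = 395.68 ms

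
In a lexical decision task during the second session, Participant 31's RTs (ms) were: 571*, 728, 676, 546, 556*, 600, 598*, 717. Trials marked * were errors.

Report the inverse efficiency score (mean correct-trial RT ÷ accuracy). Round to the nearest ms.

1045 ms

Correct trials (n=5): 728, 676, 546, 600, 717
Mean correct RT = 3267/5 = 653.4000 ms
Proportion correct = 5/8
IES = 653.4000 / (5/8) = 1045.440 ms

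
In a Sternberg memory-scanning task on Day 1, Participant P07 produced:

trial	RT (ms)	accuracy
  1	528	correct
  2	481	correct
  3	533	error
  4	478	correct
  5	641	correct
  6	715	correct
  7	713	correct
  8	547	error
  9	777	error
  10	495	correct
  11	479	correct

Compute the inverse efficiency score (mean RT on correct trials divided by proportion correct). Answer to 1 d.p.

Correct trials (n=8): 528, 481, 478, 641, 715, 713, 495, 479
Mean correct RT = 4530/8 = 566.2500 ms
Proportion correct = 8/11
IES = 566.2500 / (8/11) = 778.594 ms

778.6 ms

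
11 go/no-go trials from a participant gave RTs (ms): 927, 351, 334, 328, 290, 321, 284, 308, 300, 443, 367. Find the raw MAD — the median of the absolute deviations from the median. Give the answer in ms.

28 ms

Sorted: 284, 290, 300, 308, 321, 328, 334, 351, 367, 443, 927 → median = 328
|x − 328|: 599, 23, 6, 0, 38, 7, 44, 20, 28, 115, 39
Sorted deviations: 0, 6, 7, 20, 23, 28, 38, 39, 44, 115, 599 → MAD = 28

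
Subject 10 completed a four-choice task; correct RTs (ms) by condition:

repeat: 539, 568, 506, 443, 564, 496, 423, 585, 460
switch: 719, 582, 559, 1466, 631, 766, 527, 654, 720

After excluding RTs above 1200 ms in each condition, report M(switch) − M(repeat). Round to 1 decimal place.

switch: exclude 1466
M(repeat) = 4584/9 = 509.333
M(switch) = 5158/8 = 644.750
Difference = 644.750 − 509.333 = 135.417 ms

135.4 ms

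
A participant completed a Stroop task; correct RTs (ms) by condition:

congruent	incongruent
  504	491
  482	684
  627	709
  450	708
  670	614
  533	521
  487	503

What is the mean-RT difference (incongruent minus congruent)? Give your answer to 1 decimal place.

68.1 ms

M(congruent) = 3753/7 = 536.143
M(incongruent) = 4230/7 = 604.286
Difference = 604.286 − 536.143 = 68.143 ms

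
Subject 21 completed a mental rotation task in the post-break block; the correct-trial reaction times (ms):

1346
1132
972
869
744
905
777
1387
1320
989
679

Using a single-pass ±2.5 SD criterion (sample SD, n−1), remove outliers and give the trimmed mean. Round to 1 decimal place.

1010.9 ms

n = 11, ΣRT = 11120, M = 1010.909
Σ(x−M)² = 633396.91; s = √(633396.91/10) = 251.674
Cutoffs: 1010.909 ± 2.5·251.674 → [381.7, 1640.1]
No RTs fall outside the cutoffs; all 11 retained. Mean = 11120/11 = 1010.909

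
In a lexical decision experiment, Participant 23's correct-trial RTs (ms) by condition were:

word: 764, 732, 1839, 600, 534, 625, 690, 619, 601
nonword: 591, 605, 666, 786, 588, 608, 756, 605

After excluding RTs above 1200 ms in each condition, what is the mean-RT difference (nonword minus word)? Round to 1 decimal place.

word: exclude 1839
M(word) = 5165/8 = 645.625
M(nonword) = 5205/8 = 650.625
Difference = 650.625 − 645.625 = 5.000 ms

5.0 ms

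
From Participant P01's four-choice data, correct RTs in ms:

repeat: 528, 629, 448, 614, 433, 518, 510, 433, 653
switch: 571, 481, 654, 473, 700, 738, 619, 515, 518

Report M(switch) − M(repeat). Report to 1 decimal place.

M(repeat) = 4766/9 = 529.556
M(switch) = 5269/9 = 585.444
Difference = 585.444 − 529.556 = 55.889 ms

55.9 ms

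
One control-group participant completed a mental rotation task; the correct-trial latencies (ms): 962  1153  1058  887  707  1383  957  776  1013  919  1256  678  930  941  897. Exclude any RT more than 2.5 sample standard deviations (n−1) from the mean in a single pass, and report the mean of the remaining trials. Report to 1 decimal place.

967.8 ms

n = 15, ΣRT = 14517, M = 967.800
Σ(x−M)² = 504936.40; s = √(504936.40/14) = 189.913
Cutoffs: 967.800 ± 2.5·189.913 → [493.0, 1442.6]
No RTs fall outside the cutoffs; all 15 retained. Mean = 14517/15 = 967.800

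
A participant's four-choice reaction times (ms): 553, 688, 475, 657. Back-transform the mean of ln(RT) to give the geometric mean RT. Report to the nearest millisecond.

ln(RT): 6.3154, 6.5338, 6.1633, 6.4877
Mean ln(RT) = 25.5001/4 = 6.37504
Geometric mean = exp(6.37504) = 587.01 ms

587 ms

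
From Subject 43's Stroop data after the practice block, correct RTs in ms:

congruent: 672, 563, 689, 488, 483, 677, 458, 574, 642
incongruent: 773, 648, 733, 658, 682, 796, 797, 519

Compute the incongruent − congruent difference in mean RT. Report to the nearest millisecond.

118 ms

M(congruent) = 5246/9 = 582.889
M(incongruent) = 5606/8 = 700.750
Difference = 700.750 − 582.889 = 117.861 ms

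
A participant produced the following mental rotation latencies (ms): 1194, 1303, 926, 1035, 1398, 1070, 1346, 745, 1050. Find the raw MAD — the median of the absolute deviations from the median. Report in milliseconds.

Sorted: 745, 926, 1035, 1050, 1070, 1194, 1303, 1346, 1398 → median = 1070
|x − 1070|: 124, 233, 144, 35, 328, 0, 276, 325, 20
Sorted deviations: 0, 20, 35, 124, 144, 233, 276, 325, 328 → MAD = 144

144 ms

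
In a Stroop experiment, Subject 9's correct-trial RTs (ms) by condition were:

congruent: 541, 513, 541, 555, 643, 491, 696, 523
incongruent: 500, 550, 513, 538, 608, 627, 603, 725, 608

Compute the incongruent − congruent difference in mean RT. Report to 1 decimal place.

M(congruent) = 4503/8 = 562.875
M(incongruent) = 5272/9 = 585.778
Difference = 585.778 − 562.875 = 22.903 ms

22.9 ms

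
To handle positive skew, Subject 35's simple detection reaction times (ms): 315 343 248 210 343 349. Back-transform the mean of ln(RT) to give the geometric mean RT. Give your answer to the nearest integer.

ln(RT): 5.7526, 5.8377, 5.5134, 5.3471, 5.8377, 5.8551
Mean ln(RT) = 34.1436/6 = 5.69061
Geometric mean = exp(5.69061) = 296.07 ms

296 ms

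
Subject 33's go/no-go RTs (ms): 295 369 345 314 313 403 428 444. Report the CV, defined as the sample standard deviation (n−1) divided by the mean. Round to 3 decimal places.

n = 8, Σ = 2911, M = 363.8750
Σ(x−M)² = 22264.875; s = √(22264.875/7) = 56.3977
CV = 56.3977 / 363.8750 = 0.15499

0.155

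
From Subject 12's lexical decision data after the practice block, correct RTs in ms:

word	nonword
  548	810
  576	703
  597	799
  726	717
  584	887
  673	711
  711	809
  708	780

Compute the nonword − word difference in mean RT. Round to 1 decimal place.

136.6 ms

M(word) = 5123/8 = 640.375
M(nonword) = 6216/8 = 777.000
Difference = 777.000 − 640.375 = 136.625 ms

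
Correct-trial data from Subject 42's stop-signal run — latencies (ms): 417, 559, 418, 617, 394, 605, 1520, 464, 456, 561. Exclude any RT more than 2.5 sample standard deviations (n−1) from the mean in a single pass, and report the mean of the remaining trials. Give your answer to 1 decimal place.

499.0 ms

n = 10, ΣRT = 6011, M = 601.100
Σ(x−M)² = 998184.90; s = √(998184.90/9) = 333.031
Cutoffs: 601.100 ± 2.5·333.031 → [-231.5, 1433.7]
Outside: 1520 → excluded.
Retained (n=9): Σ = 4491, mean = 4491/9 = 499.000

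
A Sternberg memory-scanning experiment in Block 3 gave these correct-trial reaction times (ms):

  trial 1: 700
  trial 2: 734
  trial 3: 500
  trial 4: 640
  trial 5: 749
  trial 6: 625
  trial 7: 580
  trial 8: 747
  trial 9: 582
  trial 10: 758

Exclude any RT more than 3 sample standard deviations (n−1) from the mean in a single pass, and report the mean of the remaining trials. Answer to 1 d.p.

n = 10, ΣRT = 6615, M = 661.500
Σ(x−M)² = 71856.50; s = √(71856.50/9) = 89.354
Cutoffs: 661.500 ± 3·89.354 → [393.4, 929.6]
No RTs fall outside the cutoffs; all 10 retained. Mean = 6615/10 = 661.500

661.5 ms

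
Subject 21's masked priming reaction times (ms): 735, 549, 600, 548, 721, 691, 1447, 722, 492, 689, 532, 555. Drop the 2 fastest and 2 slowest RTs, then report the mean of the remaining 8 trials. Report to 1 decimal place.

Sorted: 492, 532, 548, 549, 555, 600, 689, 691, 721, 722, 735, 1447
Drop lowest 2 (492, 532) and highest 2 (735, 1447)
Remaining (n=8): Σ = 5075, mean = 5075/8 = 634.375

634.4 ms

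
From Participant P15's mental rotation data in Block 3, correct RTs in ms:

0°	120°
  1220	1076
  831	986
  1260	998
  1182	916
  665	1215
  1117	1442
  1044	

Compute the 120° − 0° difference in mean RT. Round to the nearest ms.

60 ms

M(0°) = 7319/7 = 1045.571
M(120°) = 6633/6 = 1105.500
Difference = 1105.500 − 1045.571 = 59.929 ms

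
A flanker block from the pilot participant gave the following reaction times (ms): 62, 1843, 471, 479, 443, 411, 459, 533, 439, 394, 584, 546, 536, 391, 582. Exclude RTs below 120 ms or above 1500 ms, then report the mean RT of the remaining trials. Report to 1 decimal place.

Excluded: 62, 1843
Retained (n=13): Σ = 6268
Mean = 6268/13 = 482.1538

482.2 ms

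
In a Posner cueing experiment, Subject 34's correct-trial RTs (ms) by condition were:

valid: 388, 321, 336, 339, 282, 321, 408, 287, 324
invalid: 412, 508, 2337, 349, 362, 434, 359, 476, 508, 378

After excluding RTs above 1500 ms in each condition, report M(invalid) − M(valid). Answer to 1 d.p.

86.7 ms

invalid: exclude 2337
M(valid) = 3006/9 = 334.000
M(invalid) = 3786/9 = 420.667
Difference = 420.667 − 334.000 = 86.667 ms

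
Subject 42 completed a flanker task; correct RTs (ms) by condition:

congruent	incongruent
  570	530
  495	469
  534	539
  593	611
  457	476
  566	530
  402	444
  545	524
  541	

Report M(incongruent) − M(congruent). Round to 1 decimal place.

-7.2 ms

M(congruent) = 4703/9 = 522.556
M(incongruent) = 4123/8 = 515.375
Difference = 515.375 − 522.556 = -7.181 ms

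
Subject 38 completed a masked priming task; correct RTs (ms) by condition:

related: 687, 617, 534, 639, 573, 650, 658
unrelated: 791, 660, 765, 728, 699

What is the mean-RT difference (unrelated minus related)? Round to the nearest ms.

M(related) = 4358/7 = 622.571
M(unrelated) = 3643/5 = 728.600
Difference = 728.600 − 622.571 = 106.029 ms

106 ms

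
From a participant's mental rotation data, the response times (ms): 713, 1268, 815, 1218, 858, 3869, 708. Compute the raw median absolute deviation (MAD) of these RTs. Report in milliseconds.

150 ms

Sorted: 708, 713, 815, 858, 1218, 1268, 3869 → median = 858
|x − 858|: 145, 410, 43, 360, 0, 3011, 150
Sorted deviations: 0, 43, 145, 150, 360, 410, 3011 → MAD = 150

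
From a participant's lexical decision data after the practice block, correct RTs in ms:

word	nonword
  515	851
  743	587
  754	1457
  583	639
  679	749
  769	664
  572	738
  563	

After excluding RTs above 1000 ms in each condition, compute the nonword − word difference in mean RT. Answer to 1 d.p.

57.4 ms

nonword: exclude 1457
M(word) = 5178/8 = 647.250
M(nonword) = 4228/6 = 704.667
Difference = 704.667 − 647.250 = 57.417 ms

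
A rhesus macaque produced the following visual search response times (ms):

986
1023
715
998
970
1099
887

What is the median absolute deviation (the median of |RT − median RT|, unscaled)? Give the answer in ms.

Sorted: 715, 887, 970, 986, 998, 1023, 1099 → median = 986
|x − 986|: 0, 37, 271, 12, 16, 113, 99
Sorted deviations: 0, 12, 16, 37, 99, 113, 271 → MAD = 37

37 ms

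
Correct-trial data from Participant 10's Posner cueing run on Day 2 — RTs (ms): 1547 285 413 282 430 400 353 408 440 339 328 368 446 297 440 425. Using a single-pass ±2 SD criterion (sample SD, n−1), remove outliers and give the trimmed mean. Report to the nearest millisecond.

377 ms

n = 16, ΣRT = 7201, M = 450.062
Σ(x−M)² = 1332478.94; s = √(1332478.94/15) = 298.047
Cutoffs: 450.062 ± 2·298.047 → [-146.0, 1046.2]
Outside: 1547 → excluded.
Retained (n=15): Σ = 5654, mean = 5654/15 = 376.933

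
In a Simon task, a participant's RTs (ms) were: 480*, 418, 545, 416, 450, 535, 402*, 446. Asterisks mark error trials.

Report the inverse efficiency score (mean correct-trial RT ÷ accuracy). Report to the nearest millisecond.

624 ms

Correct trials (n=6): 418, 545, 416, 450, 535, 446
Mean correct RT = 2810/6 = 468.3333 ms
Proportion correct = 6/8
IES = 468.3333 / (6/8) = 624.444 ms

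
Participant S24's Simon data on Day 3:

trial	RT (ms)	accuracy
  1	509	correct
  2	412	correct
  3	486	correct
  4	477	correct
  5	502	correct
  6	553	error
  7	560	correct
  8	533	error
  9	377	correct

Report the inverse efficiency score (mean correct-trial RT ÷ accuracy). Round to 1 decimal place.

Correct trials (n=7): 509, 412, 486, 477, 502, 560, 377
Mean correct RT = 3323/7 = 474.7143 ms
Proportion correct = 7/9
IES = 474.7143 / (7/9) = 610.347 ms

610.3 ms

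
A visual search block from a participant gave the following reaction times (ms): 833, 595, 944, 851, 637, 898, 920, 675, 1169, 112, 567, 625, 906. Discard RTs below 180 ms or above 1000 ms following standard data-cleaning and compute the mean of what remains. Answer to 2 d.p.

768.27 ms

Excluded: 112, 1169
Retained (n=11): Σ = 8451
Mean = 8451/11 = 768.2727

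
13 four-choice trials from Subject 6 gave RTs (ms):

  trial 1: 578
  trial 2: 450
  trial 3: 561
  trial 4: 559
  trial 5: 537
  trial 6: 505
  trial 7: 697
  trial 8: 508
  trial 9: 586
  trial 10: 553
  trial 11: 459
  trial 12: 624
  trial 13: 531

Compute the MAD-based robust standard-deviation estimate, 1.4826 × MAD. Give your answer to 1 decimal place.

48.9 ms

Sorted: 450, 459, 505, 508, 531, 537, 553, 559, 561, 578, 586, 624, 697 → median = 553
|x − 553| sorted: 0, 6, 8, 16, 22, 25, 33, 45, 48, 71, 94, 103, 144 → MAD = 33
Robust SD ≈ 1.4826 × 33 = 48.926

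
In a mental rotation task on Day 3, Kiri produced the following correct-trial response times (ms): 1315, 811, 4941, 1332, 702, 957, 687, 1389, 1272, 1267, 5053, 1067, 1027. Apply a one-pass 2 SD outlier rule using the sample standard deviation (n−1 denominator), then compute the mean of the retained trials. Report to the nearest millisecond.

1075 ms

n = 13, ΣRT = 21820, M = 1678.462
Σ(x−M)² = 26709863.23; s = √(26709863.23/12) = 1491.919
Cutoffs: 1678.462 ± 2·1491.919 → [-1305.4, 4662.3]
Outside: 4941, 5053 → excluded.
Retained (n=11): Σ = 11826, mean = 11826/11 = 1075.091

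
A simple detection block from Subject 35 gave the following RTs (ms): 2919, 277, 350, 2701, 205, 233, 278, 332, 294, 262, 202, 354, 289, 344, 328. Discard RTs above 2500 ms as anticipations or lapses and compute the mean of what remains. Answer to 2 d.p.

Excluded: 2701, 2919
Retained (n=13): Σ = 3748
Mean = 3748/13 = 288.3077

288.31 ms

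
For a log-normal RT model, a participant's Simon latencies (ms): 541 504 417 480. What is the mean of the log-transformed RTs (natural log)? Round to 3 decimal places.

6.181

ln(RT): 6.2934, 6.2226, 6.0331, 6.1738
Σ ln(RT) = 24.7229
Mean = 24.7229/4 = 6.18072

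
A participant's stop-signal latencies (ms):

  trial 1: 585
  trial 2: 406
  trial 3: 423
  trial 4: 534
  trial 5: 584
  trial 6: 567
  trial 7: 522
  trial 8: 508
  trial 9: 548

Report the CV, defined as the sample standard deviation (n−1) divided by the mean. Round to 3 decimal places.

n = 9, Σ = 4677, M = 519.6667
Σ(x−M)² = 34062.000; s = √(34062.000/8) = 65.2514
CV = 65.2514 / 519.6667 = 0.12556

0.126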